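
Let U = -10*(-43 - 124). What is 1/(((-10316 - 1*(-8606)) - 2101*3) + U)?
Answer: -1/6343 ≈ -0.00015765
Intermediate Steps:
U = 1670 (U = -10*(-167) = 1670)
1/(((-10316 - 1*(-8606)) - 2101*3) + U) = 1/(((-10316 - 1*(-8606)) - 2101*3) + 1670) = 1/(((-10316 + 8606) - 6303) + 1670) = 1/((-1710 - 6303) + 1670) = 1/(-8013 + 1670) = 1/(-6343) = -1/6343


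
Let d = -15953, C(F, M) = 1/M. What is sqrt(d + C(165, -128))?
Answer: I*sqrt(4083970)/16 ≈ 126.31*I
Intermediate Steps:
sqrt(d + C(165, -128)) = sqrt(-15953 + 1/(-128)) = sqrt(-15953 - 1/128) = sqrt(-2041985/128) = I*sqrt(4083970)/16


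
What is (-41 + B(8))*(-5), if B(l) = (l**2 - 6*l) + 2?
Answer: 115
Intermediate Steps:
B(l) = 2 + l**2 - 6*l
(-41 + B(8))*(-5) = (-41 + (2 + 8**2 - 6*8))*(-5) = (-41 + (2 + 64 - 48))*(-5) = (-41 + 18)*(-5) = -23*(-5) = 115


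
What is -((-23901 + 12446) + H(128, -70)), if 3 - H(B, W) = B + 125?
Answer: 11705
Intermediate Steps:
H(B, W) = -122 - B (H(B, W) = 3 - (B + 125) = 3 - (125 + B) = 3 + (-125 - B) = -122 - B)
-((-23901 + 12446) + H(128, -70)) = -((-23901 + 12446) + (-122 - 1*128)) = -(-11455 + (-122 - 128)) = -(-11455 - 250) = -1*(-11705) = 11705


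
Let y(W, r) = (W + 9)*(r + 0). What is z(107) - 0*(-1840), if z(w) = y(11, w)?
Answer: 2140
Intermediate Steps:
y(W, r) = r*(9 + W) (y(W, r) = (9 + W)*r = r*(9 + W))
z(w) = 20*w (z(w) = w*(9 + 11) = w*20 = 20*w)
z(107) - 0*(-1840) = 20*107 - 0*(-1840) = 2140 - 1*0 = 2140 + 0 = 2140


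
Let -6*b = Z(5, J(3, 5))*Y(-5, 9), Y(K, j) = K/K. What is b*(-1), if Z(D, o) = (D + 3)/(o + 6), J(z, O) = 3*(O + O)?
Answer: 1/27 ≈ 0.037037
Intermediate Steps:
Y(K, j) = 1
J(z, O) = 6*O (J(z, O) = 3*(2*O) = 6*O)
Z(D, o) = (3 + D)/(6 + o)
b = -1/27 (b = -(3 + 5)/(6 + 6*5)/6 = -8/(6 + 30)/6 = -8/36/6 = -(1/36)*8/6 = -1/27 ≈ -0.037037)
b*(-1) = -1/27*(-1) = 1/27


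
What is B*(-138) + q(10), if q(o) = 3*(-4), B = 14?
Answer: -1944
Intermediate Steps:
q(o) = -12
B*(-138) + q(10) = 14*(-138) - 12 = -1932 - 12 = -1944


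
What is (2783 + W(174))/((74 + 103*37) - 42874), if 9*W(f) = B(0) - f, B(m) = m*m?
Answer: -8291/116967 ≈ -0.070883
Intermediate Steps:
B(m) = m²
W(f) = -f/9 (W(f) = (0² - f)/9 = (0 - f)/9 = (-f)/9 = -f/9)
(2783 + W(174))/((74 + 103*37) - 42874) = (2783 - ⅑*174)/((74 + 103*37) - 42874) = (2783 - 58/3)/((74 + 3811) - 42874) = 8291/(3*(3885 - 42874)) = (8291/3)/(-38989) = (8291/3)*(-1/38989) = -8291/116967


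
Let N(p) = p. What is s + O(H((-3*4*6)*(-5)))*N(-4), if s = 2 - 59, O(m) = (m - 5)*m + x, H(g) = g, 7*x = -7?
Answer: -511253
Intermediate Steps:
x = -1 (x = (⅐)*(-7) = -1)
O(m) = -1 + m*(-5 + m) (O(m) = (m - 5)*m - 1 = (-5 + m)*m - 1 = m*(-5 + m) - 1 = -1 + m*(-5 + m))
s = -57
s + O(H((-3*4*6)*(-5)))*N(-4) = -57 + (-1 + ((-3*4*6)*(-5))² - 5*-3*4*6*(-5))*(-4) = -57 + (-1 + (-12*6*(-5))² - 5*(-12*6)*(-5))*(-4) = -57 + (-1 + (-72*(-5))² - (-360)*(-5))*(-4) = -57 + (-1 + 360² - 5*360)*(-4) = -57 + (-1 + 129600 - 1800)*(-4) = -57 + 127799*(-4) = -57 - 511196 = -511253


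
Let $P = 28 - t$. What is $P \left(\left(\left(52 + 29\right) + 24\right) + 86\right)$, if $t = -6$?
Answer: $6494$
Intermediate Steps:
$P = 34$ ($P = 28 - -6 = 28 + 6 = 34$)
$P \left(\left(\left(52 + 29\right) + 24\right) + 86\right) = 34 \left(\left(\left(52 + 29\right) + 24\right) + 86\right) = 34 \left(\left(81 + 24\right) + 86\right) = 34 \left(105 + 86\right) = 34 \cdot 191 = 6494$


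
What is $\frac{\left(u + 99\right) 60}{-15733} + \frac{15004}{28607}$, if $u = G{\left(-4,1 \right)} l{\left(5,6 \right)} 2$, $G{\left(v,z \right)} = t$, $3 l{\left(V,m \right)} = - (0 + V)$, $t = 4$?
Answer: $\frac{89017952}{450073931} \approx 0.19779$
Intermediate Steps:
$l{\left(V,m \right)} = - \frac{V}{3}$ ($l{\left(V,m \right)} = \frac{\left(-1\right) \left(0 + V\right)}{3} = \frac{\left(-1\right) V}{3} = - \frac{V}{3}$)
$G{\left(v,z \right)} = 4$
$u = - \frac{40}{3}$ ($u = 4 \left(\left(- \frac{1}{3}\right) 5\right) 2 = 4 \left(- \frac{5}{3}\right) 2 = \left(- \frac{20}{3}\right) 2 = - \frac{40}{3} \approx -13.333$)
$\frac{\left(u + 99\right) 60}{-15733} + \frac{15004}{28607} = \frac{\left(- \frac{40}{3} + 99\right) 60}{-15733} + \frac{15004}{28607} = \frac{257}{3} \cdot 60 \left(- \frac{1}{15733}\right) + 15004 \cdot \frac{1}{28607} = 5140 \left(- \frac{1}{15733}\right) + \frac{15004}{28607} = - \frac{5140}{15733} + \frac{15004}{28607} = \frac{89017952}{450073931}$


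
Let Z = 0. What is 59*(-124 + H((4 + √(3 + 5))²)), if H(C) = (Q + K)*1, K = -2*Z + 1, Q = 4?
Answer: -7021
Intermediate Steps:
K = 1 (K = -2*0 + 1 = 0 + 1 = 1)
H(C) = 5 (H(C) = (4 + 1)*1 = 5*1 = 5)
59*(-124 + H((4 + √(3 + 5))²)) = 59*(-124 + 5) = 59*(-119) = -7021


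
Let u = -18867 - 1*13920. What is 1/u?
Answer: -1/32787 ≈ -3.0500e-5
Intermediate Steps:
u = -32787 (u = -18867 - 13920 = -32787)
1/u = 1/(-32787) = -1/32787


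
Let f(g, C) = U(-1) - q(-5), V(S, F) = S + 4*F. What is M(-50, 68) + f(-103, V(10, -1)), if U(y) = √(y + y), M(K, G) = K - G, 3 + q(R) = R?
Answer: -110 + I*√2 ≈ -110.0 + 1.4142*I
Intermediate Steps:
q(R) = -3 + R
U(y) = √2*√y (U(y) = √(2*y) = √2*√y)
f(g, C) = 8 + I*√2 (f(g, C) = √2*√(-1) - (-3 - 5) = √2*I - 1*(-8) = I*√2 + 8 = 8 + I*√2)
M(-50, 68) + f(-103, V(10, -1)) = (-50 - 1*68) + (8 + I*√2) = (-50 - 68) + (8 + I*√2) = -118 + (8 + I*√2) = -110 + I*√2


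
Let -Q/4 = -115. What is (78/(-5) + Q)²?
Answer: 4937284/25 ≈ 1.9749e+5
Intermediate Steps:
Q = 460 (Q = -4*(-115) = 460)
(78/(-5) + Q)² = (78/(-5) + 460)² = (78*(-⅕) + 460)² = (-78/5 + 460)² = (2222/5)² = 4937284/25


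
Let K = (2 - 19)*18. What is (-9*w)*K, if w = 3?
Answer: 8262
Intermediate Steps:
K = -306 (K = -17*18 = -306)
(-9*w)*K = -9*3*(-306) = -27*(-306) = 8262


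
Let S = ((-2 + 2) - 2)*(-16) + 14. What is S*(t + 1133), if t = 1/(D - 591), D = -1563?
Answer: 56131063/1077 ≈ 52118.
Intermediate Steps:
S = 46 (S = (0 - 2)*(-16) + 14 = -2*(-16) + 14 = 32 + 14 = 46)
t = -1/2154 (t = 1/(-1563 - 591) = 1/(-2154) = -1/2154 ≈ -0.00046425)
S*(t + 1133) = 46*(-1/2154 + 1133) = 46*(2440481/2154) = 56131063/1077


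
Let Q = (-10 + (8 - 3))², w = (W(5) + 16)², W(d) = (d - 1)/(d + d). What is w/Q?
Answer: 6724/625 ≈ 10.758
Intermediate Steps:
W(d) = (-1 + d)/(2*d) (W(d) = (-1 + d)/((2*d)) = (-1 + d)*(1/(2*d)) = (-1 + d)/(2*d))
w = 6724/25 (w = ((½)*(-1 + 5)/5 + 16)² = ((½)*(⅕)*4 + 16)² = (⅖ + 16)² = (82/5)² = 6724/25 ≈ 268.96)
Q = 25 (Q = (-10 + 5)² = (-5)² = 25)
w/Q = (6724/25)/25 = (6724/25)*(1/25) = 6724/625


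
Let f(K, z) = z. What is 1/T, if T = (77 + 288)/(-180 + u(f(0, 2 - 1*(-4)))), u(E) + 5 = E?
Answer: -179/365 ≈ -0.49041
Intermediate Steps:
u(E) = -5 + E
T = -365/179 (T = (77 + 288)/(-180 + (-5 + (2 - 1*(-4)))) = 365/(-180 + (-5 + (2 + 4))) = 365/(-180 + (-5 + 6)) = 365/(-180 + 1) = 365/(-179) = 365*(-1/179) = -365/179 ≈ -2.0391)
1/T = 1/(-365/179) = -179/365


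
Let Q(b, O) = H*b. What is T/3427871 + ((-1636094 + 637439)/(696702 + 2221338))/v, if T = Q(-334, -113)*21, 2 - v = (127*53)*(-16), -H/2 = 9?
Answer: 2644894873568689/71817798805965488 ≈ 0.036828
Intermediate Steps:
H = -18 (H = -2*9 = -18)
v = 107698 (v = 2 - 127*53*(-16) = 2 - 6731*(-16) = 2 - 1*(-107696) = 2 + 107696 = 107698)
Q(b, O) = -18*b
T = 126252 (T = -18*(-334)*21 = 6012*21 = 126252)
T/3427871 + ((-1636094 + 637439)/(696702 + 2221338))/v = 126252/3427871 + ((-1636094 + 637439)/(696702 + 2221338))/107698 = 126252*(1/3427871) - 998655/2918040*(1/107698) = 126252/3427871 - 998655*1/2918040*(1/107698) = 126252/3427871 - 66577/194536*1/107698 = 126252/3427871 - 66577/20951138128 = 2644894873568689/71817798805965488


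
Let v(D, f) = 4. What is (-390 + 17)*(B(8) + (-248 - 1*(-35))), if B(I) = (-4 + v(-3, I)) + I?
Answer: 76465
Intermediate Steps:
B(I) = I (B(I) = (-4 + 4) + I = 0 + I = I)
(-390 + 17)*(B(8) + (-248 - 1*(-35))) = (-390 + 17)*(8 + (-248 - 1*(-35))) = -373*(8 + (-248 + 35)) = -373*(8 - 213) = -373*(-205) = 76465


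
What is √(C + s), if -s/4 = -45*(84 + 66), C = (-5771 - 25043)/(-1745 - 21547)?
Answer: √406907884658/3882 ≈ 164.32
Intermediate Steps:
C = 15407/11646 (C = -30814/(-23292) = -30814*(-1/23292) = 15407/11646 ≈ 1.3229)
s = 27000 (s = -(-180)*(84 + 66) = -(-180)*150 = -4*(-6750) = 27000)
√(C + s) = √(15407/11646 + 27000) = √(314457407/11646) = √406907884658/3882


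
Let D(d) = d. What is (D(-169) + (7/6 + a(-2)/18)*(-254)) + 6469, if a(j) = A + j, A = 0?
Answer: 54287/9 ≈ 6031.9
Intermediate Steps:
a(j) = j (a(j) = 0 + j = j)
(D(-169) + (7/6 + a(-2)/18)*(-254)) + 6469 = (-169 + (7/6 - 2/18)*(-254)) + 6469 = (-169 + (7*(1/6) - 2*1/18)*(-254)) + 6469 = (-169 + (7/6 - 1/9)*(-254)) + 6469 = (-169 + (19/18)*(-254)) + 6469 = (-169 - 2413/9) + 6469 = -3934/9 + 6469 = 54287/9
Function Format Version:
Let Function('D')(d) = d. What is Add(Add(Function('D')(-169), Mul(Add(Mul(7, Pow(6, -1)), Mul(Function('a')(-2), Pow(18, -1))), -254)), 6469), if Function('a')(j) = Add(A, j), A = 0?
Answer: Rational(54287, 9) ≈ 6031.9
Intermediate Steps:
Function('a')(j) = j (Function('a')(j) = Add(0, j) = j)
Add(Add(Function('D')(-169), Mul(Add(Mul(7, Pow(6, -1)), Mul(Function('a')(-2), Pow(18, -1))), -254)), 6469) = Add(Add(-169, Mul(Add(Mul(7, Pow(6, -1)), Mul(-2, Pow(18, -1))), -254)), 6469) = Add(Add(-169, Mul(Add(Mul(7, Rational(1, 6)), Mul(-2, Rational(1, 18))), -254)), 6469) = Add(Add(-169, Mul(Add(Rational(7, 6), Rational(-1, 9)), -254)), 6469) = Add(Add(-169, Mul(Rational(19, 18), -254)), 6469) = Add(Add(-169, Rational(-2413, 9)), 6469) = Add(Rational(-3934, 9), 6469) = Rational(54287, 9)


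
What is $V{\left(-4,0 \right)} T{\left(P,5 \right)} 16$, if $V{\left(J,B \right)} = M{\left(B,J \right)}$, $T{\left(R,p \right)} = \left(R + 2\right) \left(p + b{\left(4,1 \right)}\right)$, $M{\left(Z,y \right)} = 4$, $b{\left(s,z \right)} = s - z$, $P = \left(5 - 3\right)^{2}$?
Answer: $3072$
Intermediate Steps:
$P = 4$ ($P = 2^{2} = 4$)
$T{\left(R,p \right)} = \left(2 + R\right) \left(3 + p\right)$ ($T{\left(R,p \right)} = \left(R + 2\right) \left(p + \left(4 - 1\right)\right) = \left(2 + R\right) \left(p + \left(4 - 1\right)\right) = \left(2 + R\right) \left(p + 3\right) = \left(2 + R\right) \left(3 + p\right)$)
$V{\left(J,B \right)} = 4$
$V{\left(-4,0 \right)} T{\left(P,5 \right)} 16 = 4 \left(6 + 2 \cdot 5 + 3 \cdot 4 + 4 \cdot 5\right) 16 = 4 \left(6 + 10 + 12 + 20\right) 16 = 4 \cdot 48 \cdot 16 = 192 \cdot 16 = 3072$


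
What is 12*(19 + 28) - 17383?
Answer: -16819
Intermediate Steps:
12*(19 + 28) - 17383 = 12*47 - 17383 = 564 - 17383 = -16819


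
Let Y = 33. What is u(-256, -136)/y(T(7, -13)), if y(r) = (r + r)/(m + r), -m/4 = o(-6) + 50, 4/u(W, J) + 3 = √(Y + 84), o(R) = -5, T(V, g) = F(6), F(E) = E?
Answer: -29/18 - 29*√13/18 ≈ -7.4201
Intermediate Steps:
T(V, g) = 6
u(W, J) = 4/(-3 + 3*√13) (u(W, J) = 4/(-3 + √(33 + 84)) = 4/(-3 + √117) = 4/(-3 + 3*√13))
m = -180 (m = -4*(-5 + 50) = -4*45 = -180)
y(r) = 2*r/(-180 + r) (y(r) = (r + r)/(-180 + r) = (2*r)/(-180 + r) = 2*r/(-180 + r))
u(-256, -136)/y(T(7, -13)) = (⅑ + √13/9)/((2*6/(-180 + 6))) = (⅑ + √13/9)/((2*6/(-174))) = (⅑ + √13/9)/((2*6*(-1/174))) = (⅑ + √13/9)/(-2/29) = (⅑ + √13/9)*(-29/2) = -29/18 - 29*√13/18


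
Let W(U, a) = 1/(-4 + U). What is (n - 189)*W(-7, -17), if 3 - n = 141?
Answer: 327/11 ≈ 29.727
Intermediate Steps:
n = -138 (n = 3 - 1*141 = 3 - 141 = -138)
(n - 189)*W(-7, -17) = (-138 - 189)/(-4 - 7) = -327/(-11) = -327*(-1/11) = 327/11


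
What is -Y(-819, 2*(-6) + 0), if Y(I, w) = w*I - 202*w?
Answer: -12252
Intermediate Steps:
Y(I, w) = -202*w + I*w (Y(I, w) = I*w - 202*w = -202*w + I*w)
-Y(-819, 2*(-6) + 0) = -(2*(-6) + 0)*(-202 - 819) = -(-12 + 0)*(-1021) = -(-12)*(-1021) = -1*12252 = -12252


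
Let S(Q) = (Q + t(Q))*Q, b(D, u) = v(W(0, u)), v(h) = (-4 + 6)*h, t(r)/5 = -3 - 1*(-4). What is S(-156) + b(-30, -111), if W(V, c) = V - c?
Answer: 23778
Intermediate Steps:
t(r) = 5 (t(r) = 5*(-3 - 1*(-4)) = 5*(-3 + 4) = 5*1 = 5)
v(h) = 2*h
b(D, u) = -2*u (b(D, u) = 2*(0 - u) = 2*(-u) = -2*u)
S(Q) = Q*(5 + Q) (S(Q) = (Q + 5)*Q = (5 + Q)*Q = Q*(5 + Q))
S(-156) + b(-30, -111) = -156*(5 - 156) - 2*(-111) = -156*(-151) + 222 = 23556 + 222 = 23778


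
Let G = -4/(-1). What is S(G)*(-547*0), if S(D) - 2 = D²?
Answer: 0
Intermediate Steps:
G = 4 (G = -4*(-1) = 4)
S(D) = 2 + D²
S(G)*(-547*0) = (2 + 4²)*(-547*0) = (2 + 16)*0 = 18*0 = 0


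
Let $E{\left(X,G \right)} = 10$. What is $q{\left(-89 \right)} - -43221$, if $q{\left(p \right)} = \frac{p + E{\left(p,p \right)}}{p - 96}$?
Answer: $\frac{7995964}{185} \approx 43221.0$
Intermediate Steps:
$q{\left(p \right)} = \frac{10 + p}{-96 + p}$ ($q{\left(p \right)} = \frac{p + 10}{p - 96} = \frac{10 + p}{-96 + p}$)
$q{\left(-89 \right)} - -43221 = \frac{10 - 89}{-96 - 89} - -43221 = \frac{1}{-185} \left(-79\right) + 43221 = \left(- \frac{1}{185}\right) \left(-79\right) + 43221 = \frac{79}{185} + 43221 = \frac{7995964}{185}$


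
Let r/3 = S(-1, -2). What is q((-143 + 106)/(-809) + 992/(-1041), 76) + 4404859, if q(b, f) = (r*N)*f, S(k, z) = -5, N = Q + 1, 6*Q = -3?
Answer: 4404289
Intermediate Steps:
Q = -1/2 (Q = (1/6)*(-3) = -1/2 ≈ -0.50000)
N = 1/2 (N = -1/2 + 1 = 1/2 ≈ 0.50000)
r = -15 (r = 3*(-5) = -15)
q(b, f) = -15*f/2 (q(b, f) = (-15*1/2)*f = -15*f/2)
q((-143 + 106)/(-809) + 992/(-1041), 76) + 4404859 = -15/2*76 + 4404859 = -570 + 4404859 = 4404289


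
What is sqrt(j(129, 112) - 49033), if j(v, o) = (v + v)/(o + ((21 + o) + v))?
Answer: I*sqrt(1714610854)/187 ≈ 221.43*I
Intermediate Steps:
j(v, o) = 2*v/(21 + v + 2*o) (j(v, o) = (2*v)/(o + (21 + o + v)) = (2*v)/(21 + v + 2*o) = 2*v/(21 + v + 2*o))
sqrt(j(129, 112) - 49033) = sqrt(2*129/(21 + 129 + 2*112) - 49033) = sqrt(2*129/(21 + 129 + 224) - 49033) = sqrt(2*129/374 - 49033) = sqrt(2*129*(1/374) - 49033) = sqrt(129/187 - 49033) = sqrt(-9169042/187) = I*sqrt(1714610854)/187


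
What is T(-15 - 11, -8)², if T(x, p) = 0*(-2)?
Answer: 0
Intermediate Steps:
T(x, p) = 0
T(-15 - 11, -8)² = 0² = 0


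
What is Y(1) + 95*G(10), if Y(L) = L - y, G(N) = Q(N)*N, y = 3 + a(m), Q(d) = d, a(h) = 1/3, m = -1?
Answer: 28493/3 ≈ 9497.7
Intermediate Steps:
a(h) = 1/3
y = 10/3 (y = 3 + 1/3 = 10/3 ≈ 3.3333)
G(N) = N**2 (G(N) = N*N = N**2)
Y(L) = -10/3 + L (Y(L) = L - 1*10/3 = L - 10/3 = -10/3 + L)
Y(1) + 95*G(10) = (-10/3 + 1) + 95*10**2 = -7/3 + 95*100 = -7/3 + 9500 = 28493/3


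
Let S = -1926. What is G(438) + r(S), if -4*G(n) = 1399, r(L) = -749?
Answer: -4395/4 ≈ -1098.8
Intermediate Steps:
G(n) = -1399/4 (G(n) = -1/4*1399 = -1399/4)
G(438) + r(S) = -1399/4 - 749 = -4395/4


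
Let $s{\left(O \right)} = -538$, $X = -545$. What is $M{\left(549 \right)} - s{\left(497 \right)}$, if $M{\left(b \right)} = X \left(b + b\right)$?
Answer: $-597872$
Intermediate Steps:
$M{\left(b \right)} = - 1090 b$ ($M{\left(b \right)} = - 545 \left(b + b\right) = - 545 \cdot 2 b = - 1090 b$)
$M{\left(549 \right)} - s{\left(497 \right)} = \left(-1090\right) 549 - -538 = -598410 + 538 = -597872$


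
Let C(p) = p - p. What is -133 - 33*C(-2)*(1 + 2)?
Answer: -133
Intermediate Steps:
C(p) = 0
-133 - 33*C(-2)*(1 + 2) = -133 - 0*(1 + 2) = -133 - 0*3 = -133 - 33*0 = -133 + 0 = -133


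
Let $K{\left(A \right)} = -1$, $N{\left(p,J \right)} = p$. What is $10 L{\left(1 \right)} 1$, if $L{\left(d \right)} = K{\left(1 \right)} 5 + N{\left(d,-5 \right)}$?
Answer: $-40$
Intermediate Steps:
$L{\left(d \right)} = -5 + d$ ($L{\left(d \right)} = \left(-1\right) 5 + d = -5 + d$)
$10 L{\left(1 \right)} 1 = 10 \left(-5 + 1\right) 1 = 10 \left(-4\right) 1 = \left(-40\right) 1 = -40$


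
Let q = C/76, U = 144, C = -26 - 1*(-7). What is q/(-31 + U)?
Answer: -1/452 ≈ -0.0022124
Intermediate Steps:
C = -19 (C = -26 + 7 = -19)
q = -¼ (q = -19/76 = -19*1/76 = -¼ ≈ -0.25000)
q/(-31 + U) = -¼/(-31 + 144) = -¼/113 = (1/113)*(-¼) = -1/452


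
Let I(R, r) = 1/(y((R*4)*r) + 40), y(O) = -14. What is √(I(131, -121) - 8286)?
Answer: I*√5601310/26 ≈ 91.027*I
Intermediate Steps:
I(R, r) = 1/26 (I(R, r) = 1/(-14 + 40) = 1/26)
√(I(131, -121) - 8286) = √(1/26 - 8286) = √(-215435/26) = I*√5601310/26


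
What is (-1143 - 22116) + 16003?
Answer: -7256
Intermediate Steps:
(-1143 - 22116) + 16003 = -23259 + 16003 = -7256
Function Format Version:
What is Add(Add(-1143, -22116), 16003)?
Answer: -7256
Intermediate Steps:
Add(Add(-1143, -22116), 16003) = Add(-23259, 16003) = -7256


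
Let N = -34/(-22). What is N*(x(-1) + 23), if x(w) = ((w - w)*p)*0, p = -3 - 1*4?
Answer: 391/11 ≈ 35.545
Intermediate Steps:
p = -7 (p = -3 - 4 = -7)
N = 17/11 (N = -34*(-1/22) = 17/11 ≈ 1.5455)
x(w) = 0 (x(w) = ((w - w)*(-7))*0 = (0*(-7))*0 = 0*0 = 0)
N*(x(-1) + 23) = 17*(0 + 23)/11 = (17/11)*23 = 391/11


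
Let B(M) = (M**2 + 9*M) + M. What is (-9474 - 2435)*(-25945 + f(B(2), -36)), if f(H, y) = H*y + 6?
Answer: 319196927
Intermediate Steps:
B(M) = M**2 + 10*M
f(H, y) = 6 + H*y
(-9474 - 2435)*(-25945 + f(B(2), -36)) = (-9474 - 2435)*(-25945 + (6 + (2*(10 + 2))*(-36))) = -11909*(-25945 + (6 + (2*12)*(-36))) = -11909*(-25945 + (6 + 24*(-36))) = -11909*(-25945 + (6 - 864)) = -11909*(-25945 - 858) = -11909*(-26803) = 319196927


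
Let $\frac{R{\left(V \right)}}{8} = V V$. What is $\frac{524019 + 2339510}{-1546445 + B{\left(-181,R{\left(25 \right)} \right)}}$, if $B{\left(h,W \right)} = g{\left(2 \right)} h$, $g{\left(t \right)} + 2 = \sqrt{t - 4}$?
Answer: $- \frac{4427253506907}{2390372708411} + \frac{518298749 i \sqrt{2}}{2390372708411} \approx -1.8521 + 0.00030664 i$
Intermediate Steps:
$R{\left(V \right)} = 8 V^{2}$ ($R{\left(V \right)} = 8 V V = 8 V^{2}$)
$g{\left(t \right)} = -2 + \sqrt{-4 + t}$ ($g{\left(t \right)} = -2 + \sqrt{t - 4} = -2 + \sqrt{-4 + t}$)
$B{\left(h,W \right)} = h \left(-2 + i \sqrt{2}\right)$ ($B{\left(h,W \right)} = \left(-2 + \sqrt{-4 + 2}\right) h = \left(-2 + \sqrt{-2}\right) h = \left(-2 + i \sqrt{2}\right) h = h \left(-2 + i \sqrt{2}\right)$)
$\frac{524019 + 2339510}{-1546445 + B{\left(-181,R{\left(25 \right)} \right)}} = \frac{524019 + 2339510}{-1546445 - 181 \left(-2 + i \sqrt{2}\right)} = \frac{2863529}{-1546445 + \left(362 - 181 i \sqrt{2}\right)} = \frac{2863529}{-1546083 - 181 i \sqrt{2}}$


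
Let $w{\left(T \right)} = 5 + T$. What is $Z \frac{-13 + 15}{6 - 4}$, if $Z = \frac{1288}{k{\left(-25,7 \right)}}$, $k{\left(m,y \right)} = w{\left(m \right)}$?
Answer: $- \frac{322}{5} \approx -64.4$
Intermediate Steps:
$k{\left(m,y \right)} = 5 + m$
$Z = - \frac{322}{5}$ ($Z = \frac{1288}{5 - 25} = \frac{1288}{-20} = 1288 \left(- \frac{1}{20}\right) = - \frac{322}{5} \approx -64.4$)
$Z \frac{-13 + 15}{6 - 4} = - \frac{322 \frac{-13 + 15}{6 - 4}}{5} = - \frac{322 \cdot \frac{2}{2}}{5} = - \frac{322 \cdot 2 \cdot \frac{1}{2}}{5} = \left(- \frac{322}{5}\right) 1 = - \frac{322}{5}$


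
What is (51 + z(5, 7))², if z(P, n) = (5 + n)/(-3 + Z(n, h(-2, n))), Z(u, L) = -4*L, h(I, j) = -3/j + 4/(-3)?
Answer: 21040569/7225 ≈ 2912.2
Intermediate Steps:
h(I, j) = -4/3 - 3/j (h(I, j) = -3/j + 4*(-⅓) = -3/j - 4/3 = -4/3 - 3/j)
z(P, n) = (5 + n)/(7/3 + 12/n) (z(P, n) = (5 + n)/(-3 - 4*(-4/3 - 3/n)) = (5 + n)/(-3 + (16/3 + 12/n)) = (5 + n)/(7/3 + 12/n))
(51 + z(5, 7))² = (51 + 3*7*(5 + 7)/(36 + 7*7))² = (51 + 3*7*12/(36 + 49))² = (51 + 3*7*12/85)² = (51 + 3*7*(1/85)*12)² = (51 + 252/85)² = (4587/85)² = 21040569/7225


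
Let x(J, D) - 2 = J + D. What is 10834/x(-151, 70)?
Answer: -10834/79 ≈ -137.14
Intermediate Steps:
x(J, D) = 2 + D + J (x(J, D) = 2 + (J + D) = 2 + (D + J) = 2 + D + J)
10834/x(-151, 70) = 10834/(2 + 70 - 151) = 10834/(-79) = 10834*(-1/79) = -10834/79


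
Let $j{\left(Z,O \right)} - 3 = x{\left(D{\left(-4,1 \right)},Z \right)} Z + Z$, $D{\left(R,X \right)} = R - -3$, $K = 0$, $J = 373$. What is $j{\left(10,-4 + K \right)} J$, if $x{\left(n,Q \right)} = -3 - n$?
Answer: $-2611$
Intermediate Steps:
$D{\left(R,X \right)} = 3 + R$ ($D{\left(R,X \right)} = R + 3 = 3 + R$)
$j{\left(Z,O \right)} = 3 - Z$ ($j{\left(Z,O \right)} = 3 + \left(\left(-3 - \left(3 - 4\right)\right) Z + Z\right) = 3 + \left(\left(-3 - -1\right) Z + Z\right) = 3 + \left(\left(-3 + 1\right) Z + Z\right) = 3 + \left(- 2 Z + Z\right) = 3 - Z$)
$j{\left(10,-4 + K \right)} J = \left(3 - 10\right) 373 = \left(-7\right) 373 = -2611$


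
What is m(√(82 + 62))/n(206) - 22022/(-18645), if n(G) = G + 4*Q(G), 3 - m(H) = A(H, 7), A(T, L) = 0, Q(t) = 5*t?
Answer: 2888579/2444190 ≈ 1.1818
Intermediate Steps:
m(H) = 3 (m(H) = 3 - 1*0 = 3 + 0 = 3)
n(G) = 21*G (n(G) = G + 4*(5*G) = G + 20*G = 21*G)
m(√(82 + 62))/n(206) - 22022/(-18645) = 3/((21*206)) - 22022/(-18645) = 3/4326 - 22022*(-1/18645) = 3*(1/4326) + 2002/1695 = 1/1442 + 2002/1695 = 2888579/2444190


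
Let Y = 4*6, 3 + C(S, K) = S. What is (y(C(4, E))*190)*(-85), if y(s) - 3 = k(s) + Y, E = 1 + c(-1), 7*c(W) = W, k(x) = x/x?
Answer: -452200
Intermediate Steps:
k(x) = 1
c(W) = W/7
E = 6/7 (E = 1 + (⅐)*(-1) = 1 - ⅐ = 6/7 ≈ 0.85714)
C(S, K) = -3 + S
Y = 24
y(s) = 28 (y(s) = 3 + (1 + 24) = 3 + 25 = 28)
(y(C(4, E))*190)*(-85) = (28*190)*(-85) = 5320*(-85) = -452200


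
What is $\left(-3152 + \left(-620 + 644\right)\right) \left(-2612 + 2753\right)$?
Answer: $-441048$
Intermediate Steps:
$\left(-3152 + \left(-620 + 644\right)\right) \left(-2612 + 2753\right) = \left(-3152 + 24\right) 141 = \left(-3128\right) 141 = -441048$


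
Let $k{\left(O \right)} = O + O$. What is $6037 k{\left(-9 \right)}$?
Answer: $-108666$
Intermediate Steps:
$k{\left(O \right)} = 2 O$
$6037 k{\left(-9 \right)} = 6037 \cdot 2 \left(-9\right) = 6037 \left(-18\right) = -108666$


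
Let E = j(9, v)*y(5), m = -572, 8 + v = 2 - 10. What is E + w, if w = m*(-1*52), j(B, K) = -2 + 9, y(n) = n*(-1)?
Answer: 29709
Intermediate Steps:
v = -16 (v = -8 + (2 - 10) = -8 - 8 = -16)
y(n) = -n
j(B, K) = 7
w = 29744 (w = -(-572)*52 = -572*(-52) = 29744)
E = -35 (E = 7*(-1*5) = 7*(-5) = -35)
E + w = -35 + 29744 = 29709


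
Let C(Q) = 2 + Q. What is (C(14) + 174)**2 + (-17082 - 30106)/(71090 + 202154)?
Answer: 2466015303/68311 ≈ 36100.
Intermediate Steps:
(C(14) + 174)**2 + (-17082 - 30106)/(71090 + 202154) = ((2 + 14) + 174)**2 + (-17082 - 30106)/(71090 + 202154) = (16 + 174)**2 - 47188/273244 = 190**2 - 47188*1/273244 = 36100 - 11797/68311 = 2466015303/68311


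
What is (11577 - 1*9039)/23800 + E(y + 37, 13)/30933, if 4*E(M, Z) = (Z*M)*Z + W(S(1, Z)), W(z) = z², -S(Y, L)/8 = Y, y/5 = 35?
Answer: 2317979/5842900 ≈ 0.39672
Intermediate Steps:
y = 175 (y = 5*35 = 175)
S(Y, L) = -8*Y
E(M, Z) = 16 + M*Z²/4 (E(M, Z) = ((Z*M)*Z + (-8*1)²)/4 = ((M*Z)*Z + (-8)²)/4 = (M*Z² + 64)/4 = (64 + M*Z²)/4 = 16 + M*Z²/4)
(11577 - 1*9039)/23800 + E(y + 37, 13)/30933 = (11577 - 1*9039)/23800 + (16 + (¼)*(175 + 37)*13²)/30933 = (11577 - 9039)*(1/23800) + (16 + (¼)*212*169)*(1/30933) = 2538*(1/23800) + (16 + 8957)*(1/30933) = 1269/11900 + 8973*(1/30933) = 1269/11900 + 997/3437 = 2317979/5842900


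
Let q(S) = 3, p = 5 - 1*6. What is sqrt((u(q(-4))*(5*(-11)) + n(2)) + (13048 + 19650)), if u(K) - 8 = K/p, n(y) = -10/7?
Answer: sqrt(1588657)/7 ≈ 180.06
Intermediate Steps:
p = -1 (p = 5 - 6 = -1)
n(y) = -10/7 (n(y) = -10*1/7 = -10/7)
u(K) = 8 - K (u(K) = 8 + K/(-1) = 8 + K*(-1) = 8 - K)
sqrt((u(q(-4))*(5*(-11)) + n(2)) + (13048 + 19650)) = sqrt(((8 - 1*3)*(5*(-11)) - 10/7) + (13048 + 19650)) = sqrt(((8 - 3)*(-55) - 10/7) + 32698) = sqrt((5*(-55) - 10/7) + 32698) = sqrt((-275 - 10/7) + 32698) = sqrt(-1935/7 + 32698) = sqrt(226951/7) = sqrt(1588657)/7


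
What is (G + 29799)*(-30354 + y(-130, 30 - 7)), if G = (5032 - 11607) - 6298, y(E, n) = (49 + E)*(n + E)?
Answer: -367074162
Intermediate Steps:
y(E, n) = (49 + E)*(E + n)
G = -12873 (G = -6575 - 6298 = -12873)
(G + 29799)*(-30354 + y(-130, 30 - 7)) = (-12873 + 29799)*(-30354 + ((-130)**2 + 49*(-130) + 49*(30 - 7) - 130*(30 - 7))) = 16926*(-30354 + (16900 - 6370 + 49*23 - 130*23)) = 16926*(-30354 + (16900 - 6370 + 1127 - 2990)) = 16926*(-30354 + 8667) = 16926*(-21687) = -367074162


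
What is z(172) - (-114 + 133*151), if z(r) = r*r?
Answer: 9615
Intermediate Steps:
z(r) = r**2
z(172) - (-114 + 133*151) = 172**2 - (-114 + 133*151) = 29584 - (-114 + 20083) = 29584 - 1*19969 = 29584 - 19969 = 9615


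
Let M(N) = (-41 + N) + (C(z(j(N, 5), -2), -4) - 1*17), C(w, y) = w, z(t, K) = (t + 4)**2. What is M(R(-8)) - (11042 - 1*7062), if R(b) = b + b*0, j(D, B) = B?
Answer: -3965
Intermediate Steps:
R(b) = b (R(b) = b + 0 = b)
z(t, K) = (4 + t)**2
M(N) = 23 + N (M(N) = (-41 + N) + ((4 + 5)**2 - 1*17) = (-41 + N) + (9**2 - 17) = (-41 + N) + (81 - 17) = (-41 + N) + 64 = 23 + N)
M(R(-8)) - (11042 - 1*7062) = (23 - 8) - (11042 - 1*7062) = 15 - (11042 - 7062) = 15 - 1*3980 = 15 - 3980 = -3965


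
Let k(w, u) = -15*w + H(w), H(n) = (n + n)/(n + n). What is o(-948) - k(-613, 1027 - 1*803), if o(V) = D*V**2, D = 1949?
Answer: 1751564900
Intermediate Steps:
H(n) = 1 (H(n) = (2*n)/((2*n)) = (2*n)*(1/(2*n)) = 1)
o(V) = 1949*V**2
k(w, u) = 1 - 15*w (k(w, u) = -15*w + 1 = 1 - 15*w)
o(-948) - k(-613, 1027 - 1*803) = 1949*(-948)**2 - (1 - 15*(-613)) = 1949*898704 - (1 + 9195) = 1751574096 - 1*9196 = 1751574096 - 9196 = 1751564900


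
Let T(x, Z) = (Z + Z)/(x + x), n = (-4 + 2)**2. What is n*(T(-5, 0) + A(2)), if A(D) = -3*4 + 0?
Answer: -48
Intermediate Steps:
A(D) = -12 (A(D) = -12 + 0 = -12)
n = 4 (n = (-2)**2 = 4)
T(x, Z) = Z/x (T(x, Z) = (2*Z)/((2*x)) = (2*Z)*(1/(2*x)) = Z/x)
n*(T(-5, 0) + A(2)) = 4*(0/(-5) - 12) = 4*(0*(-1/5) - 12) = 4*(0 - 12) = 4*(-12) = -48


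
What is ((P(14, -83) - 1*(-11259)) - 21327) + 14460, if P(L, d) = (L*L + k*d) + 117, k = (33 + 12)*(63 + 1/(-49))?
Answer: -11295665/49 ≈ -2.3052e+5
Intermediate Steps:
k = 138870/49 (k = 45*(63 - 1/49) = 45*(3086/49) = 138870/49 ≈ 2834.1)
P(L, d) = 117 + L**2 + 138870*d/49 (P(L, d) = (L*L + 138870*d/49) + 117 = (L**2 + 138870*d/49) + 117 = 117 + L**2 + 138870*d/49)
((P(14, -83) - 1*(-11259)) - 21327) + 14460 = (((117 + 14**2 + (138870/49)*(-83)) - 1*(-11259)) - 21327) + 14460 = (((117 + 196 - 11526210/49) + 11259) - 21327) + 14460 = ((-11510873/49 + 11259) - 21327) + 14460 = (-10959182/49 - 21327) + 14460 = -12004205/49 + 14460 = -11295665/49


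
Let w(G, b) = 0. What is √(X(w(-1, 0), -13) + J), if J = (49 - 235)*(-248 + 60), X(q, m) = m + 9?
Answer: 2*√8741 ≈ 186.99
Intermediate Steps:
X(q, m) = 9 + m
J = 34968 (J = -186*(-188) = 34968)
√(X(w(-1, 0), -13) + J) = √((9 - 13) + 34968) = √(-4 + 34968) = √34964 = 2*√8741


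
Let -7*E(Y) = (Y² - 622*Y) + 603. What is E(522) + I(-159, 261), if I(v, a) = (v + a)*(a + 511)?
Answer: 86115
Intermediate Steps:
I(v, a) = (511 + a)*(a + v) (I(v, a) = (a + v)*(511 + a) = (511 + a)*(a + v))
E(Y) = -603/7 - Y²/7 + 622*Y/7 (E(Y) = -((Y² - 622*Y) + 603)/7 = -(603 + Y² - 622*Y)/7 = -603/7 - Y²/7 + 622*Y/7)
E(522) + I(-159, 261) = (-603/7 - ⅐*522² + (622/7)*522) + (261² + 511*261 + 511*(-159) + 261*(-159)) = (-603/7 - ⅐*272484 + 324684/7) + (68121 + 133371 - 81249 - 41499) = (-603/7 - 272484/7 + 324684/7) + 78744 = 7371 + 78744 = 86115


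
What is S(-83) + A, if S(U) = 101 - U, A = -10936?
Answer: -10752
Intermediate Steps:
S(-83) + A = (101 - 1*(-83)) - 10936 = (101 + 83) - 10936 = 184 - 10936 = -10752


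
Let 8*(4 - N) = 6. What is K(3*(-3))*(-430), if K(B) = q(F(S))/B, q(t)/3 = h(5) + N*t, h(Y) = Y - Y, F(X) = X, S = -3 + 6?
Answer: 2795/2 ≈ 1397.5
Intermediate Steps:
S = 3
N = 13/4 (N = 4 - 1/8*6 = 4 - 3/4 = 13/4 ≈ 3.2500)
h(Y) = 0
q(t) = 39*t/4 (q(t) = 3*(0 + 13*t/4) = 3*(13*t/4) = 39*t/4)
K(B) = 117/(4*B) (K(B) = ((39/4)*3)/B = 117/(4*B))
K(3*(-3))*(-430) = (117/(4*((3*(-3)))))*(-430) = ((117/4)/(-9))*(-430) = ((117/4)*(-1/9))*(-430) = -13/4*(-430) = 2795/2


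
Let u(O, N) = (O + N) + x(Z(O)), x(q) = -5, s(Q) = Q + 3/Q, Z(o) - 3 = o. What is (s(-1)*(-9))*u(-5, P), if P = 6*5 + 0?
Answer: 720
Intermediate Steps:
Z(o) = 3 + o
P = 30 (P = 30 + 0 = 30)
u(O, N) = -5 + N + O (u(O, N) = (O + N) - 5 = (N + O) - 5 = -5 + N + O)
(s(-1)*(-9))*u(-5, P) = ((-1 + 3/(-1))*(-9))*(-5 + 30 - 5) = ((-1 + 3*(-1))*(-9))*20 = ((-1 - 3)*(-9))*20 = -4*(-9)*20 = 36*20 = 720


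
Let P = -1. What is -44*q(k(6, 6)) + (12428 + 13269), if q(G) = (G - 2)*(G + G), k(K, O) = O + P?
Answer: 24377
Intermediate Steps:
k(K, O) = -1 + O (k(K, O) = O - 1 = -1 + O)
q(G) = 2*G*(-2 + G) (q(G) = (-2 + G)*(2*G) = 2*G*(-2 + G))
-44*q(k(6, 6)) + (12428 + 13269) = -88*(-1 + 6)*(-2 + (-1 + 6)) + (12428 + 13269) = -88*5*(-2 + 5) + 25697 = -88*5*3 + 25697 = -44*30 + 25697 = -1320 + 25697 = 24377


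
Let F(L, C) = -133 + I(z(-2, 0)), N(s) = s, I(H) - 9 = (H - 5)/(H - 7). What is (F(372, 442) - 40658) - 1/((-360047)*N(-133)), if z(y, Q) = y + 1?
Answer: -7811444694379/191545004 ≈ -40781.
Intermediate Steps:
z(y, Q) = 1 + y
I(H) = 9 + (-5 + H)/(-7 + H) (I(H) = 9 + (H - 5)/(H - 7) = 9 + (-5 + H)/(-7 + H))
F(L, C) = -493/4 (F(L, C) = -133 + 2*(-34 + 5*(1 - 2))/(-7 + (1 - 2)) = -133 + 2*(-34 + 5*(-1))/(-7 - 1) = -133 + 2*(-34 - 5)/(-8) = -133 + 2*(-1/8)*(-39) = -133 + 39/4 = -493/4)
(F(372, 442) - 40658) - 1/((-360047)*N(-133)) = (-493/4 - 40658) - 1/((-360047)*(-133)) = -163125/4 - (-1)*(-1)/(360047*133) = -163125/4 - 1*1/47886251 = -163125/4 - 1/47886251 = -7811444694379/191545004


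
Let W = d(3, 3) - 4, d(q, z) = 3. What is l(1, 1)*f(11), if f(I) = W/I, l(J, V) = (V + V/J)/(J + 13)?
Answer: -1/77 ≈ -0.012987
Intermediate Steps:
W = -1 (W = 3 - 4 = -1)
l(J, V) = (V + V/J)/(13 + J)
f(I) = -1/I
l(1, 1)*f(11) = (1*(1 + 1)/(1*(13 + 1)))*(-1/11) = (1*1*2/14)*(-1*1/11) = (1*1*(1/14)*2)*(-1/11) = (1/7)*(-1/11) = -1/77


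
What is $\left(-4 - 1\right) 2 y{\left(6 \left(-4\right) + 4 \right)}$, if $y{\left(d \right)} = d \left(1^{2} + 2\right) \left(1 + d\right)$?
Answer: $-11400$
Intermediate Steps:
$y{\left(d \right)} = d \left(3 + 3 d\right)$ ($y{\left(d \right)} = d \left(1 + 2\right) \left(1 + d\right) = d 3 \left(1 + d\right) = d \left(3 + 3 d\right)$)
$\left(-4 - 1\right) 2 y{\left(6 \left(-4\right) + 4 \right)} = \left(-4 - 1\right) 2 \cdot 3 \left(6 \left(-4\right) + 4\right) \left(1 + \left(6 \left(-4\right) + 4\right)\right) = \left(-5\right) 2 \cdot 3 \left(-24 + 4\right) \left(1 + \left(-24 + 4\right)\right) = - 10 \cdot 3 \left(-20\right) \left(1 - 20\right) = - 10 \cdot 3 \left(-20\right) \left(-19\right) = \left(-10\right) 1140 = -11400$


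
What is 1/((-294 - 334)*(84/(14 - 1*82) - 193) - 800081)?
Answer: -17/11527721 ≈ -1.4747e-6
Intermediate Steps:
1/((-294 - 334)*(84/(14 - 1*82) - 193) - 800081) = 1/(-628*(84/(14 - 82) - 193) - 800081) = 1/(-628*(84/(-68) - 193) - 800081) = 1/(-628*(84*(-1/68) - 193) - 800081) = 1/(-628*(-21/17 - 193) - 800081) = 1/(-628*(-3302/17) - 800081) = 1/(2073656/17 - 800081) = 1/(-11527721/17) = -17/11527721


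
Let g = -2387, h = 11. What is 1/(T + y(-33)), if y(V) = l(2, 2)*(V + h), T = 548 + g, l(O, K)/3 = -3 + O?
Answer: -1/1773 ≈ -0.00056402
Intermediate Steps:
l(O, K) = -9 + 3*O (l(O, K) = 3*(-3 + O) = -9 + 3*O)
T = -1839 (T = 548 - 2387 = -1839)
y(V) = -33 - 3*V (y(V) = (-9 + 3*2)*(V + 11) = (-9 + 6)*(11 + V) = -3*(11 + V) = -33 - 3*V)
1/(T + y(-33)) = 1/(-1839 + (-33 - 3*(-33))) = 1/(-1839 + (-33 + 99)) = 1/(-1839 + 66) = 1/(-1773) = -1/1773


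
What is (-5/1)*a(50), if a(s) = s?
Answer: -250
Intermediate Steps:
(-5/1)*a(50) = -5/1*50 = -5*1*50 = -5*50 = -250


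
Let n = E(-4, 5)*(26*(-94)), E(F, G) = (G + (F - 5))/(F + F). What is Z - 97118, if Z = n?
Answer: -98340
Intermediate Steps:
E(F, G) = (-5 + F + G)/(2*F) (E(F, G) = (G + (-5 + F))/((2*F)) = (-5 + F + G)*(1/(2*F)) = (-5 + F + G)/(2*F))
n = -1222 (n = ((1/2)*(-5 - 4 + 5)/(-4))*(26*(-94)) = ((1/2)*(-1/4)*(-4))*(-2444) = (1/2)*(-2444) = -1222)
Z = -1222
Z - 97118 = -1222 - 97118 = -98340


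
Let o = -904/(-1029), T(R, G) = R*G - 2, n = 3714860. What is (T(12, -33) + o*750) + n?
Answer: 1274286466/343 ≈ 3.7151e+6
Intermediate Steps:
T(R, G) = -2 + G*R (T(R, G) = G*R - 2 = -2 + G*R)
o = 904/1029 (o = -904*(-1/1029) = 904/1029 ≈ 0.87852)
(T(12, -33) + o*750) + n = ((-2 - 33*12) + (904/1029)*750) + 3714860 = ((-2 - 396) + 226000/343) + 3714860 = (-398 + 226000/343) + 3714860 = 89486/343 + 3714860 = 1274286466/343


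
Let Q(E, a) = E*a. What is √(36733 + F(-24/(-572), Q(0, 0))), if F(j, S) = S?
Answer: √36733 ≈ 191.66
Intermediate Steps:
√(36733 + F(-24/(-572), Q(0, 0))) = √(36733 + 0*0) = √(36733 + 0) = √36733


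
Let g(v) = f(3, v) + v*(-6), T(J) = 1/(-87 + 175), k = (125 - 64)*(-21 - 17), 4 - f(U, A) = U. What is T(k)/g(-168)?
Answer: 1/88792 ≈ 1.1262e-5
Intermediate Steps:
f(U, A) = 4 - U
k = -2318 (k = 61*(-38) = -2318)
T(J) = 1/88
g(v) = 1 - 6*v (g(v) = (4 - 1*3) + v*(-6) = (4 - 3) - 6*v = 1 - 6*v)
T(k)/g(-168) = 1/(88*(1 - 6*(-168))) = 1/(88*(1 + 1008)) = (1/88)/1009 = (1/88)*(1/1009) = 1/88792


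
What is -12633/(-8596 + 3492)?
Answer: 12633/5104 ≈ 2.4751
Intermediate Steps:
-12633/(-8596 + 3492) = -12633/(-5104) = -12633*(-1/5104) = 12633/5104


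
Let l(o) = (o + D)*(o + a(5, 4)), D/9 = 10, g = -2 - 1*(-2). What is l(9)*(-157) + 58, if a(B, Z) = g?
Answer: -139829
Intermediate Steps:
g = 0 (g = -2 + 2 = 0)
a(B, Z) = 0
D = 90 (D = 9*10 = 90)
l(o) = o*(90 + o) (l(o) = (o + 90)*(o + 0) = (90 + o)*o = o*(90 + o))
l(9)*(-157) + 58 = (9*(90 + 9))*(-157) + 58 = (9*99)*(-157) + 58 = 891*(-157) + 58 = -139887 + 58 = -139829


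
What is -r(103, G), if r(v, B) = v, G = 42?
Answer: -103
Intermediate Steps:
-r(103, G) = -1*103 = -103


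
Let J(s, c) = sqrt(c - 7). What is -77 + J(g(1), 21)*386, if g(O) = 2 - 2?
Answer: -77 + 386*sqrt(14) ≈ 1367.3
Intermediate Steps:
g(O) = 0
J(s, c) = sqrt(-7 + c)
-77 + J(g(1), 21)*386 = -77 + sqrt(-7 + 21)*386 = -77 + sqrt(14)*386 = -77 + 386*sqrt(14)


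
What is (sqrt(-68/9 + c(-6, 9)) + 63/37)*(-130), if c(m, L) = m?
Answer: -8190/37 - 130*I*sqrt(122)/3 ≈ -221.35 - 478.63*I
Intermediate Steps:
(sqrt(-68/9 + c(-6, 9)) + 63/37)*(-130) = (sqrt(-68/9 - 6) + 63/37)*(-130) = (sqrt(-122/9) + 63/37)*(-130) = (I*sqrt(122)/3 + 63/37)*(-130) = (63/37 + I*sqrt(122)/3)*(-130) = -8190/37 - 130*I*sqrt(122)/3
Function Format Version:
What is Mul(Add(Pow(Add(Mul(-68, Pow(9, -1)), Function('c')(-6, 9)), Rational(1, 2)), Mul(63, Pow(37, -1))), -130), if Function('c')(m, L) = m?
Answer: Add(Rational(-8190, 37), Mul(Rational(-130, 3), I, Pow(122, Rational(1, 2)))) ≈ Add(-221.35, Mul(-478.63, I))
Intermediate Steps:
Mul(Add(Pow(Add(Mul(-68, Pow(9, -1)), Function('c')(-6, 9)), Rational(1, 2)), Mul(63, Pow(37, -1))), -130) = Mul(Add(Pow(Add(Mul(-68, Pow(9, -1)), -6), Rational(1, 2)), Mul(63, Pow(37, -1))), -130) = Mul(Add(Pow(Add(Mul(-68, Rational(1, 9)), -6), Rational(1, 2)), Mul(63, Rational(1, 37))), -130) = Mul(Add(Pow(Add(Rational(-68, 9), -6), Rational(1, 2)), Rational(63, 37)), -130) = Mul(Add(Pow(Rational(-122, 9), Rational(1, 2)), Rational(63, 37)), -130) = Mul(Add(Mul(Rational(1, 3), I, Pow(122, Rational(1, 2))), Rational(63, 37)), -130) = Mul(Add(Rational(63, 37), Mul(Rational(1, 3), I, Pow(122, Rational(1, 2)))), -130) = Add(Rational(-8190, 37), Mul(Rational(-130, 3), I, Pow(122, Rational(1, 2))))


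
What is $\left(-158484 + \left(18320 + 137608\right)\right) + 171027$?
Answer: $168471$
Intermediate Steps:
$\left(-158484 + \left(18320 + 137608\right)\right) + 171027 = \left(-158484 + 155928\right) + 171027 = -2556 + 171027 = 168471$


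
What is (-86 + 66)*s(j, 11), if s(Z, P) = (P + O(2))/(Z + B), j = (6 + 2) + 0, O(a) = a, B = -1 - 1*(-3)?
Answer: -26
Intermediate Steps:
B = 2 (B = -1 + 3 = 2)
j = 8 (j = 8 + 0 = 8)
s(Z, P) = (2 + P)/(2 + Z) (s(Z, P) = (P + 2)/(Z + 2) = (2 + P)/(2 + Z))
(-86 + 66)*s(j, 11) = (-86 + 66)*((2 + 11)/(2 + 8)) = -20*13/10 = -26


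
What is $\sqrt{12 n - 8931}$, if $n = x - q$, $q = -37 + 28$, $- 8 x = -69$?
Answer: $\frac{i \sqrt{34878}}{2} \approx 93.378 i$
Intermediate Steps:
$x = \frac{69}{8}$ ($x = \left(- \frac{1}{8}\right) \left(-69\right) = \frac{69}{8} \approx 8.625$)
$q = -9$
$n = \frac{141}{8}$ ($n = \frac{69}{8} - -9 = \frac{69}{8} + 9 = \frac{141}{8} \approx 17.625$)
$\sqrt{12 n - 8931} = \sqrt{12 \cdot \frac{141}{8} - 8931} = \sqrt{\frac{423}{2} - 8931} = \sqrt{- \frac{17439}{2}} = \frac{i \sqrt{34878}}{2}$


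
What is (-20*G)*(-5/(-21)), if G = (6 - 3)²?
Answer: -300/7 ≈ -42.857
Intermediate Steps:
G = 9 (G = 3² = 9)
(-20*G)*(-5/(-21)) = (-20*9)*(-5/(-21)) = -(-900)*(-1)/21 = -180*5/21 = -300/7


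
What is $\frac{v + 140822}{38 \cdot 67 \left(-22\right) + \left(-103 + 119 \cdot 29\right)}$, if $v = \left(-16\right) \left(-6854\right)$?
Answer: $- \frac{125243}{26332} \approx -4.7563$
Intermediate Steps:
$v = 109664$
$\frac{v + 140822}{38 \cdot 67 \left(-22\right) + \left(-103 + 119 \cdot 29\right)} = \frac{109664 + 140822}{38 \cdot 67 \left(-22\right) + \left(-103 + 119 \cdot 29\right)} = \frac{250486}{2546 \left(-22\right) + \left(-103 + 3451\right)} = \frac{250486}{-56012 + 3348} = \frac{250486}{-52664} = 250486 \left(- \frac{1}{52664}\right) = - \frac{125243}{26332}$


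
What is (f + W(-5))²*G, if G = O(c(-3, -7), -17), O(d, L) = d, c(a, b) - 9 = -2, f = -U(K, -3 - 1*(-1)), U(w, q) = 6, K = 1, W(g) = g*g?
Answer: 2527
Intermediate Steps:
W(g) = g²
f = -6 (f = -1*6 = -6)
c(a, b) = 7 (c(a, b) = 9 - 2 = 7)
G = 7
(f + W(-5))²*G = (-6 + (-5)²)²*7 = (-6 + 25)²*7 = 19²*7 = 361*7 = 2527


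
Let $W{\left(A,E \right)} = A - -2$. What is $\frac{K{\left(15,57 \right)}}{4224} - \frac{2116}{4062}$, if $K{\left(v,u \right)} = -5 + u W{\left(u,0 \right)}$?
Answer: $\frac{130617}{476608} \approx 0.27406$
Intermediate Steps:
$W{\left(A,E \right)} = 2 + A$ ($W{\left(A,E \right)} = A + 2 = 2 + A$)
$K{\left(v,u \right)} = -5 + u \left(2 + u\right)$
$\frac{K{\left(15,57 \right)}}{4224} - \frac{2116}{4062} = \frac{-5 + 57 \left(2 + 57\right)}{4224} - \frac{2116}{4062} = \left(-5 + 57 \cdot 59\right) \frac{1}{4224} - \frac{1058}{2031} = \left(-5 + 3363\right) \frac{1}{4224} - \frac{1058}{2031} = 3358 \cdot \frac{1}{4224} - \frac{1058}{2031} = \frac{1679}{2112} - \frac{1058}{2031} = \frac{130617}{476608}$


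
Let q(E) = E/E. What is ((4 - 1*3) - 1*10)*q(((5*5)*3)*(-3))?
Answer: -9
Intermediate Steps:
q(E) = 1
((4 - 1*3) - 1*10)*q(((5*5)*3)*(-3)) = ((4 - 1*3) - 1*10)*1 = ((4 - 3) - 10)*1 = (1 - 10)*1 = -9*1 = -9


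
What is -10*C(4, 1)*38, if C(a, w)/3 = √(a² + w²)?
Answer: -1140*√17 ≈ -4700.3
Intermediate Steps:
C(a, w) = 3*√(a² + w²)
-10*C(4, 1)*38 = -30*√(4² + 1²)*38 = -30*√(16 + 1)*38 = -30*√17*38 = -1140*√17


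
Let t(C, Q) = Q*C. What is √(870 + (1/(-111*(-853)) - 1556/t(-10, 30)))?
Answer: 2*√5448566121562/157805 ≈ 29.584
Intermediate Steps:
t(C, Q) = C*Q
√(870 + (1/(-111*(-853)) - 1556/t(-10, 30))) = √(870 + (1/(-111*(-853)) - 1556/((-10*30)))) = √(870 + (-1/111*(-1/853) - 1556/(-300))) = √(870 + (1/94683 - 1556*(-1/300))) = √(870 + (1/94683 + 389/75)) = √(870 + 4092418/789025) = √(690544168/789025) = 2*√5448566121562/157805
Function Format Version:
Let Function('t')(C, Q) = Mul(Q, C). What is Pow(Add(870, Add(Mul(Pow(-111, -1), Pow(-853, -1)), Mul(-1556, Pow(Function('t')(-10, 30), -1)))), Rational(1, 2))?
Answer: Mul(Rational(2, 157805), Pow(5448566121562, Rational(1, 2))) ≈ 29.584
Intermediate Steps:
Function('t')(C, Q) = Mul(C, Q)
Pow(Add(870, Add(Mul(Pow(-111, -1), Pow(-853, -1)), Mul(-1556, Pow(Function('t')(-10, 30), -1)))), Rational(1, 2)) = Pow(Add(870, Add(Mul(Pow(-111, -1), Pow(-853, -1)), Mul(-1556, Pow(Mul(-10, 30), -1)))), Rational(1, 2)) = Pow(Add(870, Add(Mul(Rational(-1, 111), Rational(-1, 853)), Mul(-1556, Pow(-300, -1)))), Rational(1, 2)) = Pow(Add(870, Add(Rational(1, 94683), Mul(-1556, Rational(-1, 300)))), Rational(1, 2)) = Pow(Add(870, Add(Rational(1, 94683), Rational(389, 75))), Rational(1, 2)) = Pow(Add(870, Rational(4092418, 789025)), Rational(1, 2)) = Pow(Rational(690544168, 789025), Rational(1, 2)) = Mul(Rational(2, 157805), Pow(5448566121562, Rational(1, 2)))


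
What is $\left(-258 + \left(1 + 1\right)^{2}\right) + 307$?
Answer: $53$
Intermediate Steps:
$\left(-258 + \left(1 + 1\right)^{2}\right) + 307 = \left(-258 + 2^{2}\right) + 307 = \left(-258 + 4\right) + 307 = -254 + 307 = 53$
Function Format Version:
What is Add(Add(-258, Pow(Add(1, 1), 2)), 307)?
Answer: 53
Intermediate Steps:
Add(Add(-258, Pow(Add(1, 1), 2)), 307) = Add(Add(-258, Pow(2, 2)), 307) = Add(Add(-258, 4), 307) = Add(-254, 307) = 53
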